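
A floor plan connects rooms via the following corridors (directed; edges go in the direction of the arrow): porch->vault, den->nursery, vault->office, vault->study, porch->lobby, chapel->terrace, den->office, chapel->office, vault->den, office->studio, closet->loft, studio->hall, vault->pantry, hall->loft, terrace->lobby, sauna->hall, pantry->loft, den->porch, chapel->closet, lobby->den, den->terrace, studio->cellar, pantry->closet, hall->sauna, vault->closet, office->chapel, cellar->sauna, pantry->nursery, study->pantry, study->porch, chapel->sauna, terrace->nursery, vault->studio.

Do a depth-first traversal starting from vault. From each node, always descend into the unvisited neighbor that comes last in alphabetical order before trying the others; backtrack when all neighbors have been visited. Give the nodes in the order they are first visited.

vault → study → porch → lobby → den → terrace → nursery → office → studio → hall → sauna → loft → cellar → chapel → closet → pantry

Visit vault
vault → study
study → porch
porch → lobby
lobby → den
den → terrace
terrace → nursery
den → office
office → studio
studio → hall
hall → sauna
hall → loft
studio → cellar
office → chapel
chapel → closet
study → pantry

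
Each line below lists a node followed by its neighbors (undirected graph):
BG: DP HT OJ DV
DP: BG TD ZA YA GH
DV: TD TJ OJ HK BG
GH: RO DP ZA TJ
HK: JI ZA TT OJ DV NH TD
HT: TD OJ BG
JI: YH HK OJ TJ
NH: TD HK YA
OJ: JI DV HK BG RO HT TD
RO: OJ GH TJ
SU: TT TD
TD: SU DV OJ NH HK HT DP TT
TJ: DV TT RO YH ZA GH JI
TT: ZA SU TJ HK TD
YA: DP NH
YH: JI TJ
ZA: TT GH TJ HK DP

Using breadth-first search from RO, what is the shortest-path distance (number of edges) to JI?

Level 0: RO
Level 1: GH, OJ, TJ
Level 2: BG, DP, DV, HK, HT, JI, TD, TT, YH, ZA
Level 3: NH, SU, YA
JI first appears at level 2.

2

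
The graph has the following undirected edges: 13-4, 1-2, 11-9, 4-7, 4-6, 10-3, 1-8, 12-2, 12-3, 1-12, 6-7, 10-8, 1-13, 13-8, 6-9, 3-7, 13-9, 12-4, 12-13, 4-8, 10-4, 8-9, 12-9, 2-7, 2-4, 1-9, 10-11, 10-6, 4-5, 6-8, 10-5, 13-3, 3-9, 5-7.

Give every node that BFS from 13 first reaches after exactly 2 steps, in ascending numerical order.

2, 5, 6, 7, 10, 11

Level 0: 13
Level 1: 1, 3, 4, 8, 9, 12
Level 2: 2, 5, 6, 7, 10, 11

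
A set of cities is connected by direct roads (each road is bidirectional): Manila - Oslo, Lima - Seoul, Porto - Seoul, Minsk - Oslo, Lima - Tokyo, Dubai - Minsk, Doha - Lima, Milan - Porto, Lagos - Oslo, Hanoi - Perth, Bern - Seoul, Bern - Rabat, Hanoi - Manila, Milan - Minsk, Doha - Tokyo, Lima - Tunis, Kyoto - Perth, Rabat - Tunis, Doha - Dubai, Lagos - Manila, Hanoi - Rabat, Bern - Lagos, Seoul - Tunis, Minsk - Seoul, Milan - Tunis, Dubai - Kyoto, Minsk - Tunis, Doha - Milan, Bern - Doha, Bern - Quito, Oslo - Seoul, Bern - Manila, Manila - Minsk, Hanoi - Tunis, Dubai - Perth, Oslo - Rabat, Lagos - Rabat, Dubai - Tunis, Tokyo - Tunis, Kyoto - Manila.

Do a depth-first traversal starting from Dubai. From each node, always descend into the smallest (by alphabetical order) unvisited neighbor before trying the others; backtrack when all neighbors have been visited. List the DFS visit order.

Dubai, Doha, Bern, Lagos, Manila, Hanoi, Perth, Kyoto, Rabat, Oslo, Minsk, Milan, Porto, Seoul, Lima, Tokyo, Tunis, Quito

Visit Dubai
Dubai → Doha
Doha → Bern
Bern → Lagos
Lagos → Manila
Manila → Hanoi
Hanoi → Perth
Perth → Kyoto
Hanoi → Rabat
Rabat → Oslo
Oslo → Minsk
Minsk → Milan
Milan → Porto
Porto → Seoul
Seoul → Lima
Lima → Tokyo
Tokyo → Tunis
Bern → Quito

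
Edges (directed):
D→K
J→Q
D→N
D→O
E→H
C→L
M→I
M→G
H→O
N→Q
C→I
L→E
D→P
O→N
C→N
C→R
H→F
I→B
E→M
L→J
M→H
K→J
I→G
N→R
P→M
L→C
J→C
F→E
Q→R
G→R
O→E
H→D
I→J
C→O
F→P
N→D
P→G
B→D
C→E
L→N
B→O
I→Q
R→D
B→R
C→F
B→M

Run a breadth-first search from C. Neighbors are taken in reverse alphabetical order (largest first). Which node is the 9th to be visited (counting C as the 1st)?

Visit C; enqueue R, O, N, L, I, F, E → queue [R, O, N, L, I, F, E]
Visit R; enqueue D → queue [O, N, L, I, F, E, D]
Visit O → queue [N, L, I, F, E, D]
Visit N; enqueue Q → queue [L, I, F, E, D, Q]
Visit L; enqueue J → queue [I, F, E, D, Q, J]
Visit I; enqueue G, B → queue [F, E, D, Q, J, G, B]
Visit F; enqueue P → queue [E, D, Q, J, G, B, P]
Visit E; enqueue M, H → queue [D, Q, J, G, B, P, M, H]
Visit D; enqueue K → queue [Q, J, G, B, P, M, H, K]
Visit Q → queue [J, G, B, P, M, H, K]
Visit J → queue [G, B, P, M, H, K]
Visit G → queue [B, P, M, H, K]
Visit B → queue [P, M, H, K]
Visit P → queue [M, H, K]
Visit M → queue [H, K]
Visit H → queue [K]
Visit K → queue []

Visit order: C, R, O, N, L, I, F, E, D, Q, J, G, B, P, M, H, K

D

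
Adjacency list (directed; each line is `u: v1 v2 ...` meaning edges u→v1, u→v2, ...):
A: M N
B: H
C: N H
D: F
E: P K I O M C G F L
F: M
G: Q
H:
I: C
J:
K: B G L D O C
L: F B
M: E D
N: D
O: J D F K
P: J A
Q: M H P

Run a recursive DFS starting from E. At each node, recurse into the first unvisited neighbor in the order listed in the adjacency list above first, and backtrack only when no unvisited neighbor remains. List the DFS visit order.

Visit E
E → P
P → J
P → A
A → M
M → D
D → F
A → N
E → K
K → B
B → H
K → G
G → Q
K → L
K → O
K → C
E → I

E -> P -> J -> A -> M -> D -> F -> N -> K -> B -> H -> G -> Q -> L -> O -> C -> I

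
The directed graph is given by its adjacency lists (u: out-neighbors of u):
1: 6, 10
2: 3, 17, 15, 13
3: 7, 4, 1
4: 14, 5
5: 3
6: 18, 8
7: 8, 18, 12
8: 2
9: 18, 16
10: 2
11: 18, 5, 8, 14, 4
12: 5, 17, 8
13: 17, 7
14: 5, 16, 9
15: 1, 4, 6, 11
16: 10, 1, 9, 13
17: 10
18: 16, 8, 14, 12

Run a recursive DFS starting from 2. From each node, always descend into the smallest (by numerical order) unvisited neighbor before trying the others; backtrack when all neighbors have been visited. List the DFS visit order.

2, 3, 1, 6, 8, 18, 12, 5, 17, 10, 14, 9, 16, 13, 7, 4, 15, 11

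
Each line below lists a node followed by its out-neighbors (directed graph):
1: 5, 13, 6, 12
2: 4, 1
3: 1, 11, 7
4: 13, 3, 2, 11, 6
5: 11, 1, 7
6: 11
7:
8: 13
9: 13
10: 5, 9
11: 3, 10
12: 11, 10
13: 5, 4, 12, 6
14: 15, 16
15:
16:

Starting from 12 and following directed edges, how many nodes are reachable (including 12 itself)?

BFS from 12 visits: 12, 10, 11, 5, 9, 3, 1, 7, 13, 6, 4, 2
Reachable nodes: 12 of 16 total.

12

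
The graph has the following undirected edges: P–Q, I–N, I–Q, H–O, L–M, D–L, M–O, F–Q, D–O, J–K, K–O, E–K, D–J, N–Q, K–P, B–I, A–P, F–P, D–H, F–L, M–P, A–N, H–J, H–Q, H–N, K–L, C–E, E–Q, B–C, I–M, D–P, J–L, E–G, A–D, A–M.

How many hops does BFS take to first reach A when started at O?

2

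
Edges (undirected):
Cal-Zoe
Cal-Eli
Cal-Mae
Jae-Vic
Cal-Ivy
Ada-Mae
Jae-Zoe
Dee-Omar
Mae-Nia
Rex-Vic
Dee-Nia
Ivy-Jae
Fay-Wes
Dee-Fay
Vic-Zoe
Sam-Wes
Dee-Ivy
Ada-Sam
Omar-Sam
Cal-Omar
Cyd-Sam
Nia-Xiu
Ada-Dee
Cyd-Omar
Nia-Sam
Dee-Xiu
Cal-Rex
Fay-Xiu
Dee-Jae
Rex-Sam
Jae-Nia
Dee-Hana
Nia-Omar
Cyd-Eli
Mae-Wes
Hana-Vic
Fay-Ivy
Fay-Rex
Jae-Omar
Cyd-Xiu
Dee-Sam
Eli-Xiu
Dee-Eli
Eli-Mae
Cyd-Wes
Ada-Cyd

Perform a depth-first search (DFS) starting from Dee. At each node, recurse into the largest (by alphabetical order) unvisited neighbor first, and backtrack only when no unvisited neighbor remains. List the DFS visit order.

Visit Dee
Dee → Xiu
Xiu → Nia
Nia → Sam
Sam → Wes
Wes → Mae
Mae → Eli
Eli → Cyd
Cyd → Omar
Omar → Jae
Jae → Zoe
Zoe → Vic
Vic → Rex
Rex → Fay
Fay → Ivy
Ivy → Cal
Vic → Hana
Cyd → Ada

Dee -> Xiu -> Nia -> Sam -> Wes -> Mae -> Eli -> Cyd -> Omar -> Jae -> Zoe -> Vic -> Rex -> Fay -> Ivy -> Cal -> Hana -> Ada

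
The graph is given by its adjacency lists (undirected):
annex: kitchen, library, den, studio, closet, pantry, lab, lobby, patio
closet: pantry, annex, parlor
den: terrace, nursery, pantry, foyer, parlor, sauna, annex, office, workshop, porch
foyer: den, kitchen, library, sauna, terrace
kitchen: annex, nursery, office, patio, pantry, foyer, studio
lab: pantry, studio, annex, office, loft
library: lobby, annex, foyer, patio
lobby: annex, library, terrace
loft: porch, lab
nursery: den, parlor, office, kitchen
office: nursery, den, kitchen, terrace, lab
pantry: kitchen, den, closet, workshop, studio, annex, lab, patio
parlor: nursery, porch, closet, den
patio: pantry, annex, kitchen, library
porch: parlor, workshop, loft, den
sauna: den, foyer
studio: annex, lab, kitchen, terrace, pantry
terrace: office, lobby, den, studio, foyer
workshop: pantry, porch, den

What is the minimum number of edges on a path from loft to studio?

2

Level 0: loft
Level 1: lab, porch
Level 2: annex, den, office, pantry, parlor, studio, workshop
Level 3: closet, foyer, kitchen, library, lobby, nursery, patio, sauna, terrace
studio first appears at level 2.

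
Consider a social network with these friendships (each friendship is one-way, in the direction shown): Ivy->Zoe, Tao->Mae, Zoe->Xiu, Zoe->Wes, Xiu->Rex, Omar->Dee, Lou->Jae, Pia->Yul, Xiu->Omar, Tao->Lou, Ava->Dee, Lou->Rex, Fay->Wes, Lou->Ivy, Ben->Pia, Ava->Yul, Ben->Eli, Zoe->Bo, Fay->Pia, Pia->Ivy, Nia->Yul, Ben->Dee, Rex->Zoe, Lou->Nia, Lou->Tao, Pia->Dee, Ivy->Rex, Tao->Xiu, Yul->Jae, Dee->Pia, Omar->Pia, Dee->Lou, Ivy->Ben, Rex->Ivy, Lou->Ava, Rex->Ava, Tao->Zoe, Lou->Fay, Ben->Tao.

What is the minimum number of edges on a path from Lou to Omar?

3

Level 0: Lou
Level 1: Ava, Fay, Ivy, Jae, Nia, Rex, Tao
Level 2: Ben, Dee, Mae, Pia, Wes, Xiu, Yul, Zoe
Level 3: Bo, Eli, Omar
Omar first appears at level 3.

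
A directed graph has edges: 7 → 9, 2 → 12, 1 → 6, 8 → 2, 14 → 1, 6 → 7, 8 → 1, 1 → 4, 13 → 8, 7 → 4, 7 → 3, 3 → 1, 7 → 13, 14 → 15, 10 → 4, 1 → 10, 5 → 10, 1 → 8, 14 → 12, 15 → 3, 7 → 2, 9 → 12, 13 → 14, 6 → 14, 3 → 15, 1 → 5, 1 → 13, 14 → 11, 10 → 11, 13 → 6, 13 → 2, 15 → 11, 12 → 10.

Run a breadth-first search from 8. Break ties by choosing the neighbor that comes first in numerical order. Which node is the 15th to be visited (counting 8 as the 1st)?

Visit 8; enqueue 1, 2 → queue [1, 2]
Visit 1; enqueue 4, 5, 6, 10, 13 → queue [2, 4, 5, 6, 10, 13]
Visit 2; enqueue 12 → queue [4, 5, 6, 10, 13, 12]
Visit 4 → queue [5, 6, 10, 13, 12]
Visit 5 → queue [6, 10, 13, 12]
Visit 6; enqueue 7, 14 → queue [10, 13, 12, 7, 14]
Visit 10; enqueue 11 → queue [13, 12, 7, 14, 11]
Visit 13 → queue [12, 7, 14, 11]
Visit 12 → queue [7, 14, 11]
Visit 7; enqueue 3, 9 → queue [14, 11, 3, 9]
Visit 14; enqueue 15 → queue [11, 3, 9, 15]
Visit 11 → queue [3, 9, 15]
Visit 3 → queue [9, 15]
Visit 9 → queue [15]
Visit 15 → queue []

Visit order: 8, 1, 2, 4, 5, 6, 10, 13, 12, 7, 14, 11, 3, 9, 15

15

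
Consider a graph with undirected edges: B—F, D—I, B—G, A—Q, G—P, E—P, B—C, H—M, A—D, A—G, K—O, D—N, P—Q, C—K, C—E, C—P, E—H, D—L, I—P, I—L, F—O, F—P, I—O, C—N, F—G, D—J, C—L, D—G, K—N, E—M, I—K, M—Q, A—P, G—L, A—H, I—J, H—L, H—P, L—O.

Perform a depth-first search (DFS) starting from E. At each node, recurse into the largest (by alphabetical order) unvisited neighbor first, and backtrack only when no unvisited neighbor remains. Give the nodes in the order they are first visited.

E P Q M H L O K N D J I G F B C A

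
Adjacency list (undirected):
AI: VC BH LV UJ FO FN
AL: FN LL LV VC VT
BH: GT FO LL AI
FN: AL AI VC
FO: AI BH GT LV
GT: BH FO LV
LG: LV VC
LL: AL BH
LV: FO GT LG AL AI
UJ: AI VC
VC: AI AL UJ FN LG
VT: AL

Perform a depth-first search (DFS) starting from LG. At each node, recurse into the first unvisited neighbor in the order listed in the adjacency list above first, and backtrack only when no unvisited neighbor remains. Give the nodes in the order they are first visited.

Visit LG
LG → LV
LV → FO
FO → AI
AI → VC
VC → AL
AL → FN
AL → LL
LL → BH
BH → GT
AL → VT
VC → UJ

LG → LV → FO → AI → VC → AL → FN → LL → BH → GT → VT → UJ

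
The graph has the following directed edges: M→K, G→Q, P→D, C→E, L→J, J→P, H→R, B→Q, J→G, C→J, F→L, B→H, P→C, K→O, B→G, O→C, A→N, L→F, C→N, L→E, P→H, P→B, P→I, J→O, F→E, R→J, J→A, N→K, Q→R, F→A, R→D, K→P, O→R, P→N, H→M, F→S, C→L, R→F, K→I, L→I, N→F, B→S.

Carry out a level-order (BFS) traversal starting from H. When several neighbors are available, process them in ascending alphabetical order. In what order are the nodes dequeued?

H -> M -> R -> K -> D -> F -> J -> I -> O -> P -> A -> E -> L -> S -> G -> C -> B -> N -> Q

Visit H; enqueue M, R → queue [M, R]
Visit M; enqueue K → queue [R, K]
Visit R; enqueue D, F, J → queue [K, D, F, J]
Visit K; enqueue I, O, P → queue [D, F, J, I, O, P]
Visit D → queue [F, J, I, O, P]
Visit F; enqueue A, E, L, S → queue [J, I, O, P, A, E, L, S]
Visit J; enqueue G → queue [I, O, P, A, E, L, S, G]
Visit I → queue [O, P, A, E, L, S, G]
Visit O; enqueue C → queue [P, A, E, L, S, G, C]
Visit P; enqueue B, N → queue [A, E, L, S, G, C, B, N]
Visit A → queue [E, L, S, G, C, B, N]
Visit E → queue [L, S, G, C, B, N]
Visit L → queue [S, G, C, B, N]
Visit S → queue [G, C, B, N]
Visit G; enqueue Q → queue [C, B, N, Q]
Visit C → queue [B, N, Q]
Visit B → queue [N, Q]
Visit N → queue [Q]
Visit Q → queue []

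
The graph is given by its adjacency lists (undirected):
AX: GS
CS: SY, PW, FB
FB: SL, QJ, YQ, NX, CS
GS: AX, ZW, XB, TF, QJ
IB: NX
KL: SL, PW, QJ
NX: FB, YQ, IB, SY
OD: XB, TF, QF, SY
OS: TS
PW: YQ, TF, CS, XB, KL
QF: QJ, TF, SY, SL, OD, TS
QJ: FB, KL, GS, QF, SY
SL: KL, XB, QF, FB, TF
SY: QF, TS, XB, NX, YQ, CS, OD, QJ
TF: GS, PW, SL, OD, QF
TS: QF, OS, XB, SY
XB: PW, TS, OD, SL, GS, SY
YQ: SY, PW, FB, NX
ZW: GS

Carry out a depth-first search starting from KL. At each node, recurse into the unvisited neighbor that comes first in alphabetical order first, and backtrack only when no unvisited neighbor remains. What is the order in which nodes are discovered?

KL, PW, CS, FB, NX, IB, SY, OD, QF, QJ, GS, AX, TF, SL, XB, TS, OS, ZW, YQ

Visit KL
KL → PW
PW → CS
CS → FB
FB → NX
NX → IB
NX → SY
SY → OD
OD → QF
QF → QJ
QJ → GS
GS → AX
GS → TF
TF → SL
SL → XB
XB → TS
TS → OS
GS → ZW
SY → YQ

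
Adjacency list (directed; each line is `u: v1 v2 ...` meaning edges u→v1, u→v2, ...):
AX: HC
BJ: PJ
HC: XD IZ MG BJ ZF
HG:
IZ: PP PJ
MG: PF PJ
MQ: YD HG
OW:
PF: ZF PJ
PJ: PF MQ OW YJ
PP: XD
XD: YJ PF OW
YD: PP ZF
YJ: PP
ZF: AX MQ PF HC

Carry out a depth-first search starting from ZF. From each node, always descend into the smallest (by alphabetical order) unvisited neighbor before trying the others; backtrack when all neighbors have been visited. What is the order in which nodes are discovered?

Visit ZF
ZF → AX
AX → HC
HC → BJ
BJ → PJ
PJ → MQ
MQ → HG
MQ → YD
YD → PP
PP → XD
XD → OW
XD → PF
XD → YJ
HC → IZ
HC → MG

ZF AX HC BJ PJ MQ HG YD PP XD OW PF YJ IZ MG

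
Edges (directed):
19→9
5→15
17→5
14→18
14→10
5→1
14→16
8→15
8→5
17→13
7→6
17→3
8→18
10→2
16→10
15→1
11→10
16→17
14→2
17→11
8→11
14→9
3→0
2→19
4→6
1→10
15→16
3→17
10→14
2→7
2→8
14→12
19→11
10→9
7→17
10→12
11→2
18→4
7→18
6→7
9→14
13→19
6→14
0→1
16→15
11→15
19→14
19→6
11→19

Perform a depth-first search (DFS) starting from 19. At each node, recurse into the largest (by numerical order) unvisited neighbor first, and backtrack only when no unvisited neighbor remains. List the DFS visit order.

19 14 18 4 6 7 17 13 11 15 16 10 12 9 2 8 5 1 3 0

Visit 19
19 → 14
14 → 18
18 → 4
4 → 6
6 → 7
7 → 17
17 → 13
17 → 11
11 → 15
15 → 16
16 → 10
10 → 12
10 → 9
10 → 2
2 → 8
8 → 5
5 → 1
17 → 3
3 → 0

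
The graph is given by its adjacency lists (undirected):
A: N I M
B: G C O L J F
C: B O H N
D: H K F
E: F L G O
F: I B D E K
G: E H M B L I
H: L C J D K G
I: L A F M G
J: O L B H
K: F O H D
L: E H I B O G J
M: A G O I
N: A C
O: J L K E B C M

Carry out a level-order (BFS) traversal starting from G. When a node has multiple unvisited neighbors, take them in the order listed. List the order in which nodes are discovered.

Visit G; enqueue E, H, M, B, L, I → queue [E, H, M, B, L, I]
Visit E; enqueue F, O → queue [H, M, B, L, I, F, O]
Visit H; enqueue C, J, D, K → queue [M, B, L, I, F, O, C, J, D, K]
Visit M; enqueue A → queue [B, L, I, F, O, C, J, D, K, A]
Visit B → queue [L, I, F, O, C, J, D, K, A]
Visit L → queue [I, F, O, C, J, D, K, A]
Visit I → queue [F, O, C, J, D, K, A]
Visit F → queue [O, C, J, D, K, A]
Visit O → queue [C, J, D, K, A]
Visit C; enqueue N → queue [J, D, K, A, N]
Visit J → queue [D, K, A, N]
Visit D → queue [K, A, N]
Visit K → queue [A, N]
Visit A → queue [N]
Visit N → queue []

G E H M B L I F O C J D K A N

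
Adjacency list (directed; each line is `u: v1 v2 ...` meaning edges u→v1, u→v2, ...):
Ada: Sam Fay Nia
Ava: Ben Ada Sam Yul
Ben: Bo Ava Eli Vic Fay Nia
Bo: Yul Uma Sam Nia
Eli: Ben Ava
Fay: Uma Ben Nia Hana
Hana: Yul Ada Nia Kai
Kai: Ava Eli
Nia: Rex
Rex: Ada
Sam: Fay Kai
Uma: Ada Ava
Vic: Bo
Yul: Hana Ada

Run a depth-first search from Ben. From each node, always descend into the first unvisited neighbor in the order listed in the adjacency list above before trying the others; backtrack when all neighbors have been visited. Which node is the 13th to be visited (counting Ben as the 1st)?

Visit Ben
Ben → Bo
Bo → Yul
Yul → Hana
Hana → Ada
Ada → Sam
Sam → Fay
Fay → Uma
Uma → Ava
Fay → Nia
Nia → Rex
Sam → Kai
Kai → Eli
Ben → Vic

Visit order: Ben, Bo, Yul, Hana, Ada, Sam, Fay, Uma, Ava, Nia, Rex, Kai, Eli, Vic

Eli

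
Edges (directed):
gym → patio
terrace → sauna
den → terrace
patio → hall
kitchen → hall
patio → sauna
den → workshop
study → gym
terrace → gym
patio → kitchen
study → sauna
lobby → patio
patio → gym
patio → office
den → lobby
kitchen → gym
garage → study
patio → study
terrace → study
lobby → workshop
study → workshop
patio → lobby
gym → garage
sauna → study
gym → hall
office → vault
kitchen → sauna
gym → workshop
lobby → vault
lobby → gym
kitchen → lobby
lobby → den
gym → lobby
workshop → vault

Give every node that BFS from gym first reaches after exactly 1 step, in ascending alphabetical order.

Level 0: gym
Level 1: garage, hall, lobby, patio, workshop
Level 2: den, kitchen, office, sauna, study, vault
Level 3: terrace

garage, hall, lobby, patio, workshop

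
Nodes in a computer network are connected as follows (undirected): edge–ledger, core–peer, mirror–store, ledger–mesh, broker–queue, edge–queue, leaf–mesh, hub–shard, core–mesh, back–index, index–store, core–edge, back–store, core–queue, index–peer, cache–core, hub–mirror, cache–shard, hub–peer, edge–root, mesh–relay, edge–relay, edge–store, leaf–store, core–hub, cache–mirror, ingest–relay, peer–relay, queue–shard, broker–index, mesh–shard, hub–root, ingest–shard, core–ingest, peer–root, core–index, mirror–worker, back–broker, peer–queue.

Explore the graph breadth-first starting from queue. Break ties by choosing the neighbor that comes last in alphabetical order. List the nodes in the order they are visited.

queue -> shard -> peer -> edge -> core -> broker -> mesh -> ingest -> hub -> cache -> root -> relay -> index -> store -> ledger -> back -> leaf -> mirror -> worker

Visit queue; enqueue shard, peer, edge, core, broker → queue [shard, peer, edge, core, broker]
Visit shard; enqueue mesh, ingest, hub, cache → queue [peer, edge, core, broker, mesh, ingest, hub, cache]
Visit peer; enqueue root, relay, index → queue [edge, core, broker, mesh, ingest, hub, cache, root, relay, index]
Visit edge; enqueue store, ledger → queue [core, broker, mesh, ingest, hub, cache, root, relay, index, store, ledger]
Visit core → queue [broker, mesh, ingest, hub, cache, root, relay, index, store, ledger]
Visit broker; enqueue back → queue [mesh, ingest, hub, cache, root, relay, index, store, ledger, back]
Visit mesh; enqueue leaf → queue [ingest, hub, cache, root, relay, index, store, ledger, back, leaf]
Visit ingest → queue [hub, cache, root, relay, index, store, ledger, back, leaf]
Visit hub; enqueue mirror → queue [cache, root, relay, index, store, ledger, back, leaf, mirror]
Visit cache → queue [root, relay, index, store, ledger, back, leaf, mirror]
Visit root → queue [relay, index, store, ledger, back, leaf, mirror]
Visit relay → queue [index, store, ledger, back, leaf, mirror]
Visit index → queue [store, ledger, back, leaf, mirror]
Visit store → queue [ledger, back, leaf, mirror]
Visit ledger → queue [back, leaf, mirror]
Visit back → queue [leaf, mirror]
Visit leaf → queue [mirror]
Visit mirror; enqueue worker → queue [worker]
Visit worker → queue []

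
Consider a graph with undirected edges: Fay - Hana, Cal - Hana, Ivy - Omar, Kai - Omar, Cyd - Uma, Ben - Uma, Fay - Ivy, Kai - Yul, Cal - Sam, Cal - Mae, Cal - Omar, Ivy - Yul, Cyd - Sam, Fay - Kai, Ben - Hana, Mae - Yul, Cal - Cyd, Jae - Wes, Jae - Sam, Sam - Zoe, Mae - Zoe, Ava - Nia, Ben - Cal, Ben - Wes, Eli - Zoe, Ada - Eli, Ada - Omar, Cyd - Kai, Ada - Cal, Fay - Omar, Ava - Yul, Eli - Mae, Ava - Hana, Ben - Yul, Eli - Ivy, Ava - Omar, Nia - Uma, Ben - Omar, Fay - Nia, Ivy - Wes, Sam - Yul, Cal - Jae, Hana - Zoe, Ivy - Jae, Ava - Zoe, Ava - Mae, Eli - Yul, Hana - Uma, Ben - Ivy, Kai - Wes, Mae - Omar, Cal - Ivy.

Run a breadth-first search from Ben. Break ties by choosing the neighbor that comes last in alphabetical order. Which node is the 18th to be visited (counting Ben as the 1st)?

Ada

Visit Ben; enqueue Yul, Wes, Uma, Omar, Ivy, Hana, Cal → queue [Yul, Wes, Uma, Omar, Ivy, Hana, Cal]
Visit Yul; enqueue Sam, Mae, Kai, Eli, Ava → queue [Wes, Uma, Omar, Ivy, Hana, Cal, Sam, Mae, Kai, Eli, Ava]
Visit Wes; enqueue Jae → queue [Uma, Omar, Ivy, Hana, Cal, Sam, Mae, Kai, Eli, Ava, Jae]
Visit Uma; enqueue Nia, Cyd → queue [Omar, Ivy, Hana, Cal, Sam, Mae, Kai, Eli, Ava, Jae, Nia, Cyd]
Visit Omar; enqueue Fay, Ada → queue [Ivy, Hana, Cal, Sam, Mae, Kai, Eli, Ava, Jae, Nia, Cyd, Fay, Ada]
Visit Ivy → queue [Hana, Cal, Sam, Mae, Kai, Eli, Ava, Jae, Nia, Cyd, Fay, Ada]
Visit Hana; enqueue Zoe → queue [Cal, Sam, Mae, Kai, Eli, Ava, Jae, Nia, Cyd, Fay, Ada, Zoe]
Visit Cal → queue [Sam, Mae, Kai, Eli, Ava, Jae, Nia, Cyd, Fay, Ada, Zoe]
Visit Sam → queue [Mae, Kai, Eli, Ava, Jae, Nia, Cyd, Fay, Ada, Zoe]
Visit Mae → queue [Kai, Eli, Ava, Jae, Nia, Cyd, Fay, Ada, Zoe]
Visit Kai → queue [Eli, Ava, Jae, Nia, Cyd, Fay, Ada, Zoe]
Visit Eli → queue [Ava, Jae, Nia, Cyd, Fay, Ada, Zoe]
Visit Ava → queue [Jae, Nia, Cyd, Fay, Ada, Zoe]
Visit Jae → queue [Nia, Cyd, Fay, Ada, Zoe]
Visit Nia → queue [Cyd, Fay, Ada, Zoe]
Visit Cyd → queue [Fay, Ada, Zoe]
Visit Fay → queue [Ada, Zoe]
Visit Ada → queue [Zoe]
Visit Zoe → queue []

Visit order: Ben, Yul, Wes, Uma, Omar, Ivy, Hana, Cal, Sam, Mae, Kai, Eli, Ava, Jae, Nia, Cyd, Fay, Ada, Zoe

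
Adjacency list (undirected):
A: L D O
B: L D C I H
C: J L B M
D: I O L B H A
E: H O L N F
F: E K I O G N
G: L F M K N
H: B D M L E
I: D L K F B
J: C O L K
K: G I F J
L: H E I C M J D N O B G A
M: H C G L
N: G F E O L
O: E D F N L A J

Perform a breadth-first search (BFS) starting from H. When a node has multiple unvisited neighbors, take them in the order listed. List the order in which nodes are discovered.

H B D M L E C I O A G J N F K

Visit H; enqueue B, D, M, L, E → queue [B, D, M, L, E]
Visit B; enqueue C, I → queue [D, M, L, E, C, I]
Visit D; enqueue O, A → queue [M, L, E, C, I, O, A]
Visit M; enqueue G → queue [L, E, C, I, O, A, G]
Visit L; enqueue J, N → queue [E, C, I, O, A, G, J, N]
Visit E; enqueue F → queue [C, I, O, A, G, J, N, F]
Visit C → queue [I, O, A, G, J, N, F]
Visit I; enqueue K → queue [O, A, G, J, N, F, K]
Visit O → queue [A, G, J, N, F, K]
Visit A → queue [G, J, N, F, K]
Visit G → queue [J, N, F, K]
Visit J → queue [N, F, K]
Visit N → queue [F, K]
Visit F → queue [K]
Visit K → queue []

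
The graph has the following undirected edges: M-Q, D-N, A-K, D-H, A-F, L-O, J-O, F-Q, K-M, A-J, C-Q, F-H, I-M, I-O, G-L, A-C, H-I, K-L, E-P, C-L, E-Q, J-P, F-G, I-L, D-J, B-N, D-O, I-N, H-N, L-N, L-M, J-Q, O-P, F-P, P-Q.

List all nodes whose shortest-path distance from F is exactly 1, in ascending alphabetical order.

Level 0: F
Level 1: A, G, H, P, Q
Level 2: C, D, E, I, J, K, L, M, N, O
Level 3: B

A, G, H, P, Q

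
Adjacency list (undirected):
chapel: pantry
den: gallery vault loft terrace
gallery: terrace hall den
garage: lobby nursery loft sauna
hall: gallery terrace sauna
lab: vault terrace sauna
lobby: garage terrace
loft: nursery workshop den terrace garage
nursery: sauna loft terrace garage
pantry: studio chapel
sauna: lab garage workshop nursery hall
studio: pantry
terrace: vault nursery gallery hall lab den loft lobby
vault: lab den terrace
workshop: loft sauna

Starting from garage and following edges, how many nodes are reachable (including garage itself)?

BFS from garage visits: garage, lobby, nursery, loft, sauna, terrace, workshop, den, lab, hall, vault, gallery
Reachable nodes: 12 of 15 total.

12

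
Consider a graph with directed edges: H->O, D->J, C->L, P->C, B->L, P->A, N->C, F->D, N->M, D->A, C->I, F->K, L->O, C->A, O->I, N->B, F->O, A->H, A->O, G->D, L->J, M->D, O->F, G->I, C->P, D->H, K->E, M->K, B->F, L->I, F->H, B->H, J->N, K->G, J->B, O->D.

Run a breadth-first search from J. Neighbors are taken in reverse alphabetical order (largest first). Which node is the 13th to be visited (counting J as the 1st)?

A

Visit J; enqueue N, B → queue [N, B]
Visit N; enqueue M, C → queue [B, M, C]
Visit B; enqueue L, H, F → queue [M, C, L, H, F]
Visit M; enqueue K, D → queue [C, L, H, F, K, D]
Visit C; enqueue P, I, A → queue [L, H, F, K, D, P, I, A]
Visit L; enqueue O → queue [H, F, K, D, P, I, A, O]
Visit H → queue [F, K, D, P, I, A, O]
Visit F → queue [K, D, P, I, A, O]
Visit K; enqueue G, E → queue [D, P, I, A, O, G, E]
Visit D → queue [P, I, A, O, G, E]
Visit P → queue [I, A, O, G, E]
Visit I → queue [A, O, G, E]
Visit A → queue [O, G, E]
Visit O → queue [G, E]
Visit G → queue [E]
Visit E → queue []

Visit order: J, N, B, M, C, L, H, F, K, D, P, I, A, O, G, E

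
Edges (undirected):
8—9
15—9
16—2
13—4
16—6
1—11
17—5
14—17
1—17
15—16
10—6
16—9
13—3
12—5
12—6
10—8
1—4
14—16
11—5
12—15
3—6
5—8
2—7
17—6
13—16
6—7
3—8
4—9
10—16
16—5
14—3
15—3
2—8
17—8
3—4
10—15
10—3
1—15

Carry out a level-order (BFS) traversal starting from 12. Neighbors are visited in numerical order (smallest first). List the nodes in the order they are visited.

12, 5, 6, 15, 8, 11, 16, 17, 3, 7, 10, 1, 9, 2, 13, 14, 4

Visit 12; enqueue 5, 6, 15 → queue [5, 6, 15]
Visit 5; enqueue 8, 11, 16, 17 → queue [6, 15, 8, 11, 16, 17]
Visit 6; enqueue 3, 7, 10 → queue [15, 8, 11, 16, 17, 3, 7, 10]
Visit 15; enqueue 1, 9 → queue [8, 11, 16, 17, 3, 7, 10, 1, 9]
Visit 8; enqueue 2 → queue [11, 16, 17, 3, 7, 10, 1, 9, 2]
Visit 11 → queue [16, 17, 3, 7, 10, 1, 9, 2]
Visit 16; enqueue 13, 14 → queue [17, 3, 7, 10, 1, 9, 2, 13, 14]
Visit 17 → queue [3, 7, 10, 1, 9, 2, 13, 14]
Visit 3; enqueue 4 → queue [7, 10, 1, 9, 2, 13, 14, 4]
Visit 7 → queue [10, 1, 9, 2, 13, 14, 4]
Visit 10 → queue [1, 9, 2, 13, 14, 4]
Visit 1 → queue [9, 2, 13, 14, 4]
Visit 9 → queue [2, 13, 14, 4]
Visit 2 → queue [13, 14, 4]
Visit 13 → queue [14, 4]
Visit 14 → queue [4]
Visit 4 → queue []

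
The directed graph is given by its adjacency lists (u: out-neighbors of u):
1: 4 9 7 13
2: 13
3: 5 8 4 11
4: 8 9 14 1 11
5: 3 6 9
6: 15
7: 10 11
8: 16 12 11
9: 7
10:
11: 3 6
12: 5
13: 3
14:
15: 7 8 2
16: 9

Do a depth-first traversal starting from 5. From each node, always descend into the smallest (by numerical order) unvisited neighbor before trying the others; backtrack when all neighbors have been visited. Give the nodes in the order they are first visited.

5 3 4 1 7 10 11 6 15 2 13 8 12 16 9 14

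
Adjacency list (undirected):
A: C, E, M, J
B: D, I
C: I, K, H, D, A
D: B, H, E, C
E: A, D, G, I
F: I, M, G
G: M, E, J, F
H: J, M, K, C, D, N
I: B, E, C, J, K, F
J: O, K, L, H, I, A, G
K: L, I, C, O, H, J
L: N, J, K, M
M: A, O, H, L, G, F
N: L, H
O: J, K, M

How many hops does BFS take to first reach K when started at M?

Level 0: M
Level 1: A, F, G, H, L, O
Level 2: C, D, E, I, J, K, N
Level 3: B
K first appears at level 2.

2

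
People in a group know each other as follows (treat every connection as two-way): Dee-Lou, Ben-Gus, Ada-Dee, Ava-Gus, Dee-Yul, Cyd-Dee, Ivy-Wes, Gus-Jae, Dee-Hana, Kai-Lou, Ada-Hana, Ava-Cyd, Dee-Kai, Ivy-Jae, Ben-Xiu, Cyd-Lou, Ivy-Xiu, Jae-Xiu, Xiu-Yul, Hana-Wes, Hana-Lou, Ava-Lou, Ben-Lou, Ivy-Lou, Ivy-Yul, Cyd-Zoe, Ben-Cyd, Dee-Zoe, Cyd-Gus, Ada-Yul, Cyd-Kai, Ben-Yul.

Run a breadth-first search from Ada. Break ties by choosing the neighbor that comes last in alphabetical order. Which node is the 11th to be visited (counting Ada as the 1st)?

Visit Ada; enqueue Yul, Hana, Dee → queue [Yul, Hana, Dee]
Visit Yul; enqueue Xiu, Ivy, Ben → queue [Hana, Dee, Xiu, Ivy, Ben]
Visit Hana; enqueue Wes, Lou → queue [Dee, Xiu, Ivy, Ben, Wes, Lou]
Visit Dee; enqueue Zoe, Kai, Cyd → queue [Xiu, Ivy, Ben, Wes, Lou, Zoe, Kai, Cyd]
Visit Xiu; enqueue Jae → queue [Ivy, Ben, Wes, Lou, Zoe, Kai, Cyd, Jae]
Visit Ivy → queue [Ben, Wes, Lou, Zoe, Kai, Cyd, Jae]
Visit Ben; enqueue Gus → queue [Wes, Lou, Zoe, Kai, Cyd, Jae, Gus]
Visit Wes → queue [Lou, Zoe, Kai, Cyd, Jae, Gus]
Visit Lou; enqueue Ava → queue [Zoe, Kai, Cyd, Jae, Gus, Ava]
Visit Zoe → queue [Kai, Cyd, Jae, Gus, Ava]
Visit Kai → queue [Cyd, Jae, Gus, Ava]
Visit Cyd → queue [Jae, Gus, Ava]
Visit Jae → queue [Gus, Ava]
Visit Gus → queue [Ava]
Visit Ava → queue []

Visit order: Ada, Yul, Hana, Dee, Xiu, Ivy, Ben, Wes, Lou, Zoe, Kai, Cyd, Jae, Gus, Ava

Kai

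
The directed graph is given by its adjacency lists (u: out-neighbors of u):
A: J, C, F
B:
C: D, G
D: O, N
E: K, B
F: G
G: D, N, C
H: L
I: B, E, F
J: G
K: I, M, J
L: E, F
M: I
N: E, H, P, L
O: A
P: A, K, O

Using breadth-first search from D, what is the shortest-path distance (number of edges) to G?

4

Level 0: D
Level 1: N, O
Level 2: A, E, H, L, P
Level 3: B, C, F, J, K
Level 4: G, I, M
G first appears at level 4.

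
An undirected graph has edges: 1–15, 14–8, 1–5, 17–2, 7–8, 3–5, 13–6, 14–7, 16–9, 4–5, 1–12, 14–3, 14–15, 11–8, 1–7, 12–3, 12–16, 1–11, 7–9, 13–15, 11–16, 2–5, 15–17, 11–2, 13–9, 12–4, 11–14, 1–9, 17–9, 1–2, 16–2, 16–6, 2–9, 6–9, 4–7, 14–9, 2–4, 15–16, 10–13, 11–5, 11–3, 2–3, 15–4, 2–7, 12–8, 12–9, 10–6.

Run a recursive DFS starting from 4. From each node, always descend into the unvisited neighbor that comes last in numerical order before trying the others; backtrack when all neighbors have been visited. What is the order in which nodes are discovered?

4 -> 15 -> 17 -> 9 -> 16 -> 12 -> 8 -> 14 -> 11 -> 5 -> 3 -> 2 -> 7 -> 1 -> 6 -> 13 -> 10

Visit 4
4 → 15
15 → 17
17 → 9
9 → 16
16 → 12
12 → 8
8 → 14
14 → 11
11 → 5
5 → 3
3 → 2
2 → 7
7 → 1
16 → 6
6 → 13
13 → 10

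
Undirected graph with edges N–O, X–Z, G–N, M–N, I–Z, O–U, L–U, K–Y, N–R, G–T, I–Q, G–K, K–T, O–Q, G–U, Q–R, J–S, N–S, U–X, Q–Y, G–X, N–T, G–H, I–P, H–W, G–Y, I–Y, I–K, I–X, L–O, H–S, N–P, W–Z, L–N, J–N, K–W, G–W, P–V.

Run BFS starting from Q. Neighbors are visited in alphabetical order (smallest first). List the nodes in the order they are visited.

Visit Q; enqueue I, O, R, Y → queue [I, O, R, Y]
Visit I; enqueue K, P, X, Z → queue [O, R, Y, K, P, X, Z]
Visit O; enqueue L, N, U → queue [R, Y, K, P, X, Z, L, N, U]
Visit R → queue [Y, K, P, X, Z, L, N, U]
Visit Y; enqueue G → queue [K, P, X, Z, L, N, U, G]
Visit K; enqueue T, W → queue [P, X, Z, L, N, U, G, T, W]
Visit P; enqueue V → queue [X, Z, L, N, U, G, T, W, V]
Visit X → queue [Z, L, N, U, G, T, W, V]
Visit Z → queue [L, N, U, G, T, W, V]
Visit L → queue [N, U, G, T, W, V]
Visit N; enqueue J, M, S → queue [U, G, T, W, V, J, M, S]
Visit U → queue [G, T, W, V, J, M, S]
Visit G; enqueue H → queue [T, W, V, J, M, S, H]
Visit T → queue [W, V, J, M, S, H]
Visit W → queue [V, J, M, S, H]
Visit V → queue [J, M, S, H]
Visit J → queue [M, S, H]
Visit M → queue [S, H]
Visit S → queue [H]
Visit H → queue []

Q → I → O → R → Y → K → P → X → Z → L → N → U → G → T → W → V → J → M → S → H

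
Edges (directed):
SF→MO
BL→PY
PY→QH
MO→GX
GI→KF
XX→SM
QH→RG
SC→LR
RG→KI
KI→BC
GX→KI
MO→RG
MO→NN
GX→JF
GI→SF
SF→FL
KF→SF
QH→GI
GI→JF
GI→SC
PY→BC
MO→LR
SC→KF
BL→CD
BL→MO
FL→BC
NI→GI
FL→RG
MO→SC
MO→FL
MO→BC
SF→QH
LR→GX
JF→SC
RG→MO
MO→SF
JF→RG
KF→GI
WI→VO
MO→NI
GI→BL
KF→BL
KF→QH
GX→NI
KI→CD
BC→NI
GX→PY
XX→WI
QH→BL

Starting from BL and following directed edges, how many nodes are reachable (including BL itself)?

18

BFS from BL visits: BL, CD, MO, PY, BC, FL, GX, LR, NI, NN, RG, SC, SF, QH, JF, KI, GI, KF
Reachable nodes: 18 of 22 total.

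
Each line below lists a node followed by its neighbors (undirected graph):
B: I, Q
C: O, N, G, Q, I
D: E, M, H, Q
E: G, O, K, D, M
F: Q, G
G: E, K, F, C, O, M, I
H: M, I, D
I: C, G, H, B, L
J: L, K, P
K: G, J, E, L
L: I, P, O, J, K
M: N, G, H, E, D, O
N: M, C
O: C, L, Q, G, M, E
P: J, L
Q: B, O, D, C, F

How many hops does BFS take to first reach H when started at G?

Level 0: G
Level 1: C, E, F, I, K, M, O
Level 2: B, D, H, J, L, N, Q
Level 3: P
H first appears at level 2.

2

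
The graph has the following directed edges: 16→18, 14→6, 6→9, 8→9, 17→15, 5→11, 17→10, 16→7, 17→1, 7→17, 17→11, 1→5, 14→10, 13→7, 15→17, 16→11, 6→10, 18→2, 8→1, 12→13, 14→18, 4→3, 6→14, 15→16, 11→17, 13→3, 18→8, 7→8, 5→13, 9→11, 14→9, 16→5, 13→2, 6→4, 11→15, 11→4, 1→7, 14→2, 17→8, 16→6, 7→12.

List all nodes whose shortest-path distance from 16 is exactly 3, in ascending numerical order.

Level 0: 16
Level 1: 5, 6, 7, 11, 18
Level 2: 2, 4, 8, 9, 10, 12, 13, 14, 15, 17
Level 3: 1, 3

1, 3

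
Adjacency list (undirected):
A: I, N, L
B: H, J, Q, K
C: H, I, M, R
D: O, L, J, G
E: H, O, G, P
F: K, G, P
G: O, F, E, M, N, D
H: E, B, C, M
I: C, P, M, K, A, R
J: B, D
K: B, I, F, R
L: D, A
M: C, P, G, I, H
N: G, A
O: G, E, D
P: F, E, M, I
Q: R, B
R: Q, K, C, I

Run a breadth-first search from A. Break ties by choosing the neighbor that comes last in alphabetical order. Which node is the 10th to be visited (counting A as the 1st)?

K

Visit A; enqueue N, L, I → queue [N, L, I]
Visit N; enqueue G → queue [L, I, G]
Visit L; enqueue D → queue [I, G, D]
Visit I; enqueue R, P, M, K, C → queue [G, D, R, P, M, K, C]
Visit G; enqueue O, F, E → queue [D, R, P, M, K, C, O, F, E]
Visit D; enqueue J → queue [R, P, M, K, C, O, F, E, J]
Visit R; enqueue Q → queue [P, M, K, C, O, F, E, J, Q]
Visit P → queue [M, K, C, O, F, E, J, Q]
Visit M; enqueue H → queue [K, C, O, F, E, J, Q, H]
Visit K; enqueue B → queue [C, O, F, E, J, Q, H, B]
Visit C → queue [O, F, E, J, Q, H, B]
Visit O → queue [F, E, J, Q, H, B]
Visit F → queue [E, J, Q, H, B]
Visit E → queue [J, Q, H, B]
Visit J → queue [Q, H, B]
Visit Q → queue [H, B]
Visit H → queue [B]
Visit B → queue []

Visit order: A, N, L, I, G, D, R, P, M, K, C, O, F, E, J, Q, H, B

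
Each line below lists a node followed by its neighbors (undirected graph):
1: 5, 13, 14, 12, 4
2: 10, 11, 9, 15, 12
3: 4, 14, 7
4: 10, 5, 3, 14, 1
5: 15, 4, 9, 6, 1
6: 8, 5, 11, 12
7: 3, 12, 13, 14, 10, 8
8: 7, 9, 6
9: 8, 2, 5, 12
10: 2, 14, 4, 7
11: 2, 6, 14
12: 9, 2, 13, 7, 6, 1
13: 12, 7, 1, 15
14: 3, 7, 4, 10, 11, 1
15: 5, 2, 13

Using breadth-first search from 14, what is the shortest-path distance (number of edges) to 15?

Level 0: 14
Level 1: 1, 3, 4, 7, 10, 11
Level 2: 2, 5, 6, 8, 12, 13
Level 3: 9, 15
15 first appears at level 3.

3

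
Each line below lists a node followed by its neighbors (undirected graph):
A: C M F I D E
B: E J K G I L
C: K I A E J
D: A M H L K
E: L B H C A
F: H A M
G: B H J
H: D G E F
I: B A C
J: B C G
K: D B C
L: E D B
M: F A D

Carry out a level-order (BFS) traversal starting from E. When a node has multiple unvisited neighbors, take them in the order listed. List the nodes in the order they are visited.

Visit E; enqueue L, B, H, C, A → queue [L, B, H, C, A]
Visit L; enqueue D → queue [B, H, C, A, D]
Visit B; enqueue J, K, G, I → queue [H, C, A, D, J, K, G, I]
Visit H; enqueue F → queue [C, A, D, J, K, G, I, F]
Visit C → queue [A, D, J, K, G, I, F]
Visit A; enqueue M → queue [D, J, K, G, I, F, M]
Visit D → queue [J, K, G, I, F, M]
Visit J → queue [K, G, I, F, M]
Visit K → queue [G, I, F, M]
Visit G → queue [I, F, M]
Visit I → queue [F, M]
Visit F → queue [M]
Visit M → queue []

E, L, B, H, C, A, D, J, K, G, I, F, M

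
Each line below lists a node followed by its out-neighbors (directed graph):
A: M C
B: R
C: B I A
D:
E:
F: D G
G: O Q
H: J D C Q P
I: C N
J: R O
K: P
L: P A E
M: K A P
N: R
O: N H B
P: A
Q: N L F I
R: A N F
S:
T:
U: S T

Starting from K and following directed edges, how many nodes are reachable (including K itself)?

18

BFS from K visits: K, P, A, M, C, I, B, N, R, F, G, D, Q, O, L, H, E, J
Reachable nodes: 18 of 21 total.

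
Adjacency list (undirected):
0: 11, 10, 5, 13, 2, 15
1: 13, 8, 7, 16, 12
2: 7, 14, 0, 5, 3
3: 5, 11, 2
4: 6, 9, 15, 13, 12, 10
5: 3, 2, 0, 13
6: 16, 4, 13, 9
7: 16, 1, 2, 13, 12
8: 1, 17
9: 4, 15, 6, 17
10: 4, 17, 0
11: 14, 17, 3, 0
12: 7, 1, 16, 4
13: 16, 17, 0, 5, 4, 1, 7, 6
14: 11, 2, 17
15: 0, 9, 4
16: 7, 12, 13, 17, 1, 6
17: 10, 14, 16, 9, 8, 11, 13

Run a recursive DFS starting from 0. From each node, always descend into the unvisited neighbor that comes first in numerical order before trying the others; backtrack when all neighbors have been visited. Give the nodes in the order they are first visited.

0 2 3 5 13 1 7 12 4 6 9 15 17 8 10 11 14 16

Visit 0
0 → 2
2 → 3
3 → 5
5 → 13
13 → 1
1 → 7
7 → 12
12 → 4
4 → 6
6 → 9
9 → 15
9 → 17
17 → 8
17 → 10
17 → 11
11 → 14
17 → 16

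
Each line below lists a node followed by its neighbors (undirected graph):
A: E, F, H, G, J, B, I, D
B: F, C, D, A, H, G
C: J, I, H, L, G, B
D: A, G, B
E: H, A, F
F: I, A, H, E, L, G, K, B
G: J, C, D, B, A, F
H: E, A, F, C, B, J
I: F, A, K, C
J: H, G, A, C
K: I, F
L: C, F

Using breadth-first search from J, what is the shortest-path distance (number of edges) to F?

2

Level 0: J
Level 1: A, C, G, H
Level 2: B, D, E, F, I, L
Level 3: K
F first appears at level 2.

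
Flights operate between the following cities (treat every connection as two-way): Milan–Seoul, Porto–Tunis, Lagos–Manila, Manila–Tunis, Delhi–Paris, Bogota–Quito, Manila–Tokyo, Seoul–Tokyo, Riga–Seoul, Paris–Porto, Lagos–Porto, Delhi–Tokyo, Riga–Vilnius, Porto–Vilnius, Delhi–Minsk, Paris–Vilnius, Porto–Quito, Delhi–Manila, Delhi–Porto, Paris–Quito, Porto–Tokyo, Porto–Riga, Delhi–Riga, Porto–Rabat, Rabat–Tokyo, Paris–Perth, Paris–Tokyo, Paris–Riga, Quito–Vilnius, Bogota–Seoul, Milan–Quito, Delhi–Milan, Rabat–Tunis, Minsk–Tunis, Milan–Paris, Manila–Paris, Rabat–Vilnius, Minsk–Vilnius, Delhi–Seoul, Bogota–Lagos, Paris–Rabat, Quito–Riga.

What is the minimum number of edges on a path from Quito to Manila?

Level 0: Quito
Level 1: Bogota, Milan, Paris, Porto, Riga, Vilnius
Level 2: Delhi, Lagos, Manila, Minsk, Perth, Rabat, Seoul, Tokyo, Tunis
Manila first appears at level 2.

2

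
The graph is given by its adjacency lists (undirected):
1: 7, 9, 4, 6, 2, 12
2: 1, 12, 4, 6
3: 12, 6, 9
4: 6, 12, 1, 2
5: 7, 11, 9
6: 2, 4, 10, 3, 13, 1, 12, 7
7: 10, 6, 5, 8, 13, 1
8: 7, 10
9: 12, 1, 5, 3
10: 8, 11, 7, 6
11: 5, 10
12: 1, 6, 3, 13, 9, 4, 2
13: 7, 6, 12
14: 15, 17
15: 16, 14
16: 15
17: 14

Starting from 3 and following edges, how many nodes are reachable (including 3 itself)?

BFS from 3 visits: 3, 6, 9, 12, 1, 2, 4, 7, 10, 13, 5, 8, 11
Reachable nodes: 13 of 17 total.

13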